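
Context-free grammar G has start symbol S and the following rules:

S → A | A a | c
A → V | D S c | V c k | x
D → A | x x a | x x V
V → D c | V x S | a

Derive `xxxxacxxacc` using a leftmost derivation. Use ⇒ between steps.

S ⇒ A ⇒ DSc ⇒ xxVSc ⇒ xxVxSSc ⇒ xxDcxSSc ⇒ xxxxacxSSc ⇒ xxxxacxAaSc ⇒ xxxxacxxaSc ⇒ xxxxacxxacc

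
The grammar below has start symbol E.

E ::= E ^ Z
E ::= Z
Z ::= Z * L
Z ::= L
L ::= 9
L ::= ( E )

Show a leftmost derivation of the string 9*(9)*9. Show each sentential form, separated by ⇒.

E ⇒ Z   [E ::= Z]
Z ⇒ Z*L   [Z ::= Z * L]
Z*L ⇒ Z*L*L   [Z ::= Z * L]
Z*L*L ⇒ L*L*L   [Z ::= L]
L*L*L ⇒ 9*L*L   [L ::= 9]
9*L*L ⇒ 9*(E)*L   [L ::= ( E )]
9*(E)*L ⇒ 9*(Z)*L   [E ::= Z]
9*(Z)*L ⇒ 9*(L)*L   [Z ::= L]
9*(L)*L ⇒ 9*(9)*L   [L ::= 9]
9*(9)*L ⇒ 9*(9)*9   [L ::= 9]

E⇒Z⇒Z*L⇒Z*L*L⇒L*L*L⇒9*L*L⇒9*(E)*L⇒9*(Z)*L⇒9*(L)*L⇒9*(9)*L⇒9*(9)*9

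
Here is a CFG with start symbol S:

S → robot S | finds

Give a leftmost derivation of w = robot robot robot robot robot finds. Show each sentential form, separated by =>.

S => robot S => robot robot S => robot robot robot S => robot robot robot robot S => robot robot robot robot robot S => robot robot robot robot robot finds

S => robot S   [S → robot S]
robot S => robot robot S   [S → robot S]
robot robot S => robot robot robot S   [S → robot S]
robot robot robot S => robot robot robot robot S   [S → robot S]
robot robot robot robot S => robot robot robot robot robot S   [S → robot S]
robot robot robot robot robot S => robot robot robot robot robot finds   [S → finds]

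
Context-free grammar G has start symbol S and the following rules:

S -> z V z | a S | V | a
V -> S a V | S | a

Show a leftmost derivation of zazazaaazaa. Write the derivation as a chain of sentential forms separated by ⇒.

S ⇒ V ⇒ SaV ⇒ zVzaV ⇒ zSaVzaV ⇒ zaSaVzaV ⇒ zazVzaVzaV ⇒ zazSzaVzaV ⇒ zazazaVzaV ⇒ zazazaSzaV ⇒ zazazaaSzaV ⇒ zazazaaazaV ⇒ zazazaaazaa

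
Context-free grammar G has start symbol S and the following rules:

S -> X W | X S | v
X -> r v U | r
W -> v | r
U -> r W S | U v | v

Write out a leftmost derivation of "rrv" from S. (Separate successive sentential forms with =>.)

S=>XS=>rS=>rXW=>rrW=>rrv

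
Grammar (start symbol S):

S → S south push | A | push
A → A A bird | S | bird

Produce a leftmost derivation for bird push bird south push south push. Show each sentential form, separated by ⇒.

S ⇒ S south push ⇒ S south push south push ⇒ A south push south push ⇒ A A bird south push south push ⇒ bird A bird south push south push ⇒ bird S bird south push south push ⇒ bird push bird south push south push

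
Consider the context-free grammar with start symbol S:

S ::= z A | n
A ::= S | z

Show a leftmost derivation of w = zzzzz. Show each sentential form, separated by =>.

S => zA => zS => zzA => zzS => zzzA => zzzS => zzzzA => zzzzz

S => zA   [S ::= z A]
zA => zS   [A ::= S]
zS => zzA   [S ::= z A]
zzA => zzS   [A ::= S]
zzS => zzzA   [S ::= z A]
zzzA => zzzS   [A ::= S]
zzzS => zzzzA   [S ::= z A]
zzzzA => zzzzz   [A ::= z]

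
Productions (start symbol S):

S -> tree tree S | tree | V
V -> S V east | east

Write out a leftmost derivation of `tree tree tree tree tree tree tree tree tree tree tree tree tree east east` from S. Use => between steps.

S => tree tree S   [S -> tree tree S]
tree tree S => tree tree tree tree S   [S -> tree tree S]
tree tree tree tree S => tree tree tree tree tree tree S   [S -> tree tree S]
tree tree tree tree tree tree S => tree tree tree tree tree tree tree tree S   [S -> tree tree S]
tree tree tree tree tree tree tree tree S => tree tree tree tree tree tree tree tree tree tree S   [S -> tree tree S]
tree tree tree tree tree tree tree tree tree tree S => tree tree tree tree tree tree tree tree tree tree V   [S -> V]
tree tree tree tree tree tree tree tree tree tree V => tree tree tree tree tree tree tree tree tree tree S V east   [V -> S V east]
tree tree tree tree tree tree tree tree tree tree S V east => tree tree tree tree tree tree tree tree tree tree tree tree S V east   [S -> tree tree S]
tree tree tree tree tree tree tree tree tree tree tree tree S V east => tree tree tree tree tree tree tree tree tree tree tree tree tree V east   [S -> tree]
tree tree tree tree tree tree tree tree tree tree tree tree tree V east => tree tree tree tree tree tree tree tree tree tree tree tree tree east east   [V -> east]

S => tree tree S => tree tree tree tree S => tree tree tree tree tree tree S => tree tree tree tree tree tree tree tree S => tree tree tree tree tree tree tree tree tree tree S => tree tree tree tree tree tree tree tree tree tree V => tree tree tree tree tree tree tree tree tree tree S V east => tree tree tree tree tree tree tree tree tree tree tree tree S V east => tree tree tree tree tree tree tree tree tree tree tree tree tree V east => tree tree tree tree tree tree tree tree tree tree tree tree tree east east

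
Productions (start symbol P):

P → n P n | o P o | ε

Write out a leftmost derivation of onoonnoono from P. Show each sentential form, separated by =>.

P => oPo => onPno => onoPono => onooPoono => onoonPnoono => onoonnoono

P => oPo   [P → o P o]
oPo => onPno   [P → n P n]
onPno => onoPono   [P → o P o]
onoPono => onooPoono   [P → o P o]
onooPoono => onoonPnoono   [P → n P n]
onoonPnoono => onoonnoono   [P → ε]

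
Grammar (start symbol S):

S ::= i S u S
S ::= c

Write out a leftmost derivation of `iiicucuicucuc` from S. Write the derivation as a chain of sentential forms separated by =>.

S => iSuS   [S ::= i S u S]
iSuS => iiSuSuS   [S ::= i S u S]
iiSuSuS => iiiSuSuSuS   [S ::= i S u S]
iiiSuSuSuS => iiicuSuSuS   [S ::= c]
iiicuSuSuS => iiicucuSuS   [S ::= c]
iiicucuSuS => iiicucuiSuSuS   [S ::= i S u S]
iiicucuiSuSuS => iiicucuicuSuS   [S ::= c]
iiicucuicuSuS => iiicucuicucuS   [S ::= c]
iiicucuicucuS => iiicucuicucuc   [S ::= c]

S => iSuS => iiSuSuS => iiiSuSuSuS => iiicuSuSuS => iiicucuSuS => iiicucuiSuSuS => iiicucuicuSuS => iiicucuicucuS => iiicucuicucuc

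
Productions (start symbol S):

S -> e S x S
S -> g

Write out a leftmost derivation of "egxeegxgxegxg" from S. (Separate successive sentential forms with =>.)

S => eSxS => egxS => egxeSxS => egxeeSxSxS => egxeegxSxS => egxeegxgxS => egxeegxgxeSxS => egxeegxgxegxS => egxeegxgxegxg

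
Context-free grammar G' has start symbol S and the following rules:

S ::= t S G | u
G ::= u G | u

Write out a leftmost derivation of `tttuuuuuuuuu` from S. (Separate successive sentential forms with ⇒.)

S ⇒ tSG ⇒ ttSGG ⇒ tttSGGG ⇒ tttuGGG ⇒ tttuuGGG ⇒ tttuuuGGG ⇒ tttuuuuGGG ⇒ tttuuuuuGG ⇒ tttuuuuuuGG ⇒ tttuuuuuuuGG ⇒ tttuuuuuuuuG ⇒ tttuuuuuuuuu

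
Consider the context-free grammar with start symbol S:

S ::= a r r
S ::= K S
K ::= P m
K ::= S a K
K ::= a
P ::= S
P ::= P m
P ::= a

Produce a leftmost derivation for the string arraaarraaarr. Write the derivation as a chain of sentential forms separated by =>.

S=>KS=>SaKS=>KSaKS=>SaKSaKS=>arraKSaKS=>arraaSaKS=>arraaarraKS=>arraaarraaS=>arraaarraaarr

S => KS   [S ::= K S]
KS => SaKS   [K ::= S a K]
SaKS => KSaKS   [S ::= K S]
KSaKS => SaKSaKS   [K ::= S a K]
SaKSaKS => arraKSaKS   [S ::= a r r]
arraKSaKS => arraaSaKS   [K ::= a]
arraaSaKS => arraaarraKS   [S ::= a r r]
arraaarraKS => arraaarraaS   [K ::= a]
arraaarraaS => arraaarraaarr   [S ::= a r r]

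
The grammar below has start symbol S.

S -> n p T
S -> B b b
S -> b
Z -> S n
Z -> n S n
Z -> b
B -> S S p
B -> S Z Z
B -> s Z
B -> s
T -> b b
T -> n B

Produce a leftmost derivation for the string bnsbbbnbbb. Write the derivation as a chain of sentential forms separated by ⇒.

S ⇒ Bbb ⇒ SZZbb ⇒ bZZbb ⇒ bnSnZbb ⇒ bnBbbnZbb ⇒ bnsZbbnZbb ⇒ bnsbbbnZbb ⇒ bnsbbbnbbb

S ⇒ Bbb   [S -> B b b]
Bbb ⇒ SZZbb   [B -> S Z Z]
SZZbb ⇒ bZZbb   [S -> b]
bZZbb ⇒ bnSnZbb   [Z -> n S n]
bnSnZbb ⇒ bnBbbnZbb   [S -> B b b]
bnBbbnZbb ⇒ bnsZbbnZbb   [B -> s Z]
bnsZbbnZbb ⇒ bnsbbbnZbb   [Z -> b]
bnsbbbnZbb ⇒ bnsbbbnbbb   [Z -> b]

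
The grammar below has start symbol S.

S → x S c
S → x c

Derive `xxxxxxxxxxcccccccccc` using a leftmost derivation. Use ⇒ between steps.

S ⇒ xSc   [S → x S c]
xSc ⇒ xxScc   [S → x S c]
xxScc ⇒ xxxSccc   [S → x S c]
xxxSccc ⇒ xxxxScccc   [S → x S c]
xxxxScccc ⇒ xxxxxSccccc   [S → x S c]
xxxxxSccccc ⇒ xxxxxxScccccc   [S → x S c]
xxxxxxScccccc ⇒ xxxxxxxSccccccc   [S → x S c]
xxxxxxxSccccccc ⇒ xxxxxxxxScccccccc   [S → x S c]
xxxxxxxxScccccccc ⇒ xxxxxxxxxSccccccccc   [S → x S c]
xxxxxxxxxSccccccccc ⇒ xxxxxxxxxxcccccccccc   [S → x c]

S ⇒ xSc ⇒ xxScc ⇒ xxxSccc ⇒ xxxxScccc ⇒ xxxxxSccccc ⇒ xxxxxxScccccc ⇒ xxxxxxxSccccccc ⇒ xxxxxxxxScccccccc ⇒ xxxxxxxxxSccccccccc ⇒ xxxxxxxxxxcccccccccc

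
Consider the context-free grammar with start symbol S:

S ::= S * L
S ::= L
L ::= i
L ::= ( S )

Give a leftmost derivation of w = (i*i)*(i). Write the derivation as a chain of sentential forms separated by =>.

S => S*L => L*L => (S)*L => (S*L)*L => (L*L)*L => (i*L)*L => (i*i)*L => (i*i)*(S) => (i*i)*(L) => (i*i)*(i)

S => S*L   [S ::= S * L]
S*L => L*L   [S ::= L]
L*L => (S)*L   [L ::= ( S )]
(S)*L => (S*L)*L   [S ::= S * L]
(S*L)*L => (L*L)*L   [S ::= L]
(L*L)*L => (i*L)*L   [L ::= i]
(i*L)*L => (i*i)*L   [L ::= i]
(i*i)*L => (i*i)*(S)   [L ::= ( S )]
(i*i)*(S) => (i*i)*(L)   [S ::= L]
(i*i)*(L) => (i*i)*(i)   [L ::= i]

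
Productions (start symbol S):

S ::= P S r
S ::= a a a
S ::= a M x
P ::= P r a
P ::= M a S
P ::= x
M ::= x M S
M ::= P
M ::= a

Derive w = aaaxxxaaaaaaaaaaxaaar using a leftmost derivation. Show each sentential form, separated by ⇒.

S ⇒ PSr ⇒ MaSSr ⇒ aaSSr ⇒ aaaMxSr ⇒ aaaxMSxSr ⇒ aaaxxMSSxSr ⇒ aaaxxxMSSSxSr ⇒ aaaxxxaSSSxSr ⇒ aaaxxxaaaaSSxSr ⇒ aaaxxxaaaaaaaSxSr ⇒ aaaxxxaaaaaaaaaaxSr ⇒ aaaxxxaaaaaaaaaaxaaar

S ⇒ PSr   [S ::= P S r]
PSr ⇒ MaSSr   [P ::= M a S]
MaSSr ⇒ aaSSr   [M ::= a]
aaSSr ⇒ aaaMxSr   [S ::= a M x]
aaaMxSr ⇒ aaaxMSxSr   [M ::= x M S]
aaaxMSxSr ⇒ aaaxxMSSxSr   [M ::= x M S]
aaaxxMSSxSr ⇒ aaaxxxMSSSxSr   [M ::= x M S]
aaaxxxMSSSxSr ⇒ aaaxxxaSSSxSr   [M ::= a]
aaaxxxaSSSxSr ⇒ aaaxxxaaaaSSxSr   [S ::= a a a]
aaaxxxaaaaSSxSr ⇒ aaaxxxaaaaaaaSxSr   [S ::= a a a]
aaaxxxaaaaaaaSxSr ⇒ aaaxxxaaaaaaaaaaxSr   [S ::= a a a]
aaaxxxaaaaaaaaaaxSr ⇒ aaaxxxaaaaaaaaaaxaaar   [S ::= a a a]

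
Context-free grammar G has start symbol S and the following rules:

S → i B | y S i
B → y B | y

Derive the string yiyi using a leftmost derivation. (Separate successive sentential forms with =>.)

S => ySi   [S → y S i]
ySi => yiBi   [S → i B]
yiBi => yiyi   [B → y]

S => ySi => yiBi => yiyi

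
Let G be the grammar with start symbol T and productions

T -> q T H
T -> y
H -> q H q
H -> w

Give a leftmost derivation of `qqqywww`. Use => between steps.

T => qTH   [T -> q T H]
qTH => qqTHH   [T -> q T H]
qqTHH => qqqTHHH   [T -> q T H]
qqqTHHH => qqqyHHH   [T -> y]
qqqyHHH => qqqywHH   [H -> w]
qqqywHH => qqqywwH   [H -> w]
qqqywwH => qqqywww   [H -> w]

T=>qTH=>qqTHH=>qqqTHHH=>qqqyHHH=>qqqywHH=>qqqywwH=>qqqywww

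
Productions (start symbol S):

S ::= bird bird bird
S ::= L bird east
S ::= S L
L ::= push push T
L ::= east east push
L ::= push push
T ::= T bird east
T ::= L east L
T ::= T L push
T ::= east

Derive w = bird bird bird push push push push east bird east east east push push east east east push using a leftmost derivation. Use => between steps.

S => S L => bird bird bird L => bird bird bird push push T => bird bird bird push push L east L => bird bird bird push push push push T east L => bird bird bird push push push push T L push east L => bird bird bird push push push push T bird east L push east L => bird bird bird push push push push east bird east L push east L => bird bird bird push push push push east bird east east east push push east L => bird bird bird push push push push east bird east east east push push east east east push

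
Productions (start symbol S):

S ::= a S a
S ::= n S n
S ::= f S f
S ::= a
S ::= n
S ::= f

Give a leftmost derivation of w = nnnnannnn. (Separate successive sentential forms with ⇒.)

S ⇒ nSn   [S ::= n S n]
nSn ⇒ nnSnn   [S ::= n S n]
nnSnn ⇒ nnnSnnn   [S ::= n S n]
nnnSnnn ⇒ nnnnSnnnn   [S ::= n S n]
nnnnSnnnn ⇒ nnnnannnn   [S ::= a]

S⇒nSn⇒nnSnn⇒nnnSnnn⇒nnnnSnnnn⇒nnnnannnn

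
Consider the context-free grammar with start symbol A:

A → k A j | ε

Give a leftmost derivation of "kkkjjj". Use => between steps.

A => kAj   [A → k A j]
kAj => kkAjj   [A → k A j]
kkAjj => kkkAjjj   [A → k A j]
kkkAjjj => kkkjjj   [A → ε]

A => kAj => kkAjj => kkkAjjj => kkkjjj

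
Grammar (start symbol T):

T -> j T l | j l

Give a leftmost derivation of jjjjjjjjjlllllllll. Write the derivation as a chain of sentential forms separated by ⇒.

T ⇒ jTl   [T -> j T l]
jTl ⇒ jjTll   [T -> j T l]
jjTll ⇒ jjjTlll   [T -> j T l]
jjjTlll ⇒ jjjjTllll   [T -> j T l]
jjjjTllll ⇒ jjjjjTlllll   [T -> j T l]
jjjjjTlllll ⇒ jjjjjjTllllll   [T -> j T l]
jjjjjjTllllll ⇒ jjjjjjjTlllllll   [T -> j T l]
jjjjjjjTlllllll ⇒ jjjjjjjjTllllllll   [T -> j T l]
jjjjjjjjTllllllll ⇒ jjjjjjjjjlllllllll   [T -> j l]

T⇒jTl⇒jjTll⇒jjjTlll⇒jjjjTllll⇒jjjjjTlllll⇒jjjjjjTllllll⇒jjjjjjjTlllllll⇒jjjjjjjjTllllllll⇒jjjjjjjjjlllllllll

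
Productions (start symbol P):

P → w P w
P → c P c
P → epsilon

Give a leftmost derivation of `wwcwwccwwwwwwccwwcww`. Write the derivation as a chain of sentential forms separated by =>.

P => wPw => wwPww => wwcPcww => wwcwPwcww => wwcwwPwwcww => wwcwwcPcwwcww => wwcwwccPccwwcww => wwcwwccwPwccwwcww => wwcwwccwwPwwccwwcww => wwcwwccwwwPwwwccwwcww => wwcwwccwwwwwwccwwcww

P => wPw   [P → w P w]
wPw => wwPww   [P → w P w]
wwPww => wwcPcww   [P → c P c]
wwcPcww => wwcwPwcww   [P → w P w]
wwcwPwcww => wwcwwPwwcww   [P → w P w]
wwcwwPwwcww => wwcwwcPcwwcww   [P → c P c]
wwcwwcPcwwcww => wwcwwccPccwwcww   [P → c P c]
wwcwwccPccwwcww => wwcwwccwPwccwwcww   [P → w P w]
wwcwwccwPwccwwcww => wwcwwccwwPwwccwwcww   [P → w P w]
wwcwwccwwPwwccwwcww => wwcwwccwwwPwwwccwwcww   [P → w P w]
wwcwwccwwwPwwwccwwcww => wwcwwccwwwwwwccwwcww   [P → epsilon]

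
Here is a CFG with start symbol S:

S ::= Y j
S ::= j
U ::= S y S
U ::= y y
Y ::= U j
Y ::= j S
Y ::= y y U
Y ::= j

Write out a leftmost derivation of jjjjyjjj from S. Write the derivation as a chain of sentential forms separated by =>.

S => Yj   [S ::= Y j]
Yj => Ujj   [Y ::= U j]
Ujj => SySjj   [U ::= S y S]
SySjj => YjySjj   [S ::= Y j]
YjySjj => jSjySjj   [Y ::= j S]
jSjySjj => jYjjySjj   [S ::= Y j]
jYjjySjj => jjjjySjj   [Y ::= j]
jjjjySjj => jjjjyjjj   [S ::= j]

S => Yj => Ujj => SySjj => YjySjj => jSjySjj => jYjjySjj => jjjjySjj => jjjjyjjj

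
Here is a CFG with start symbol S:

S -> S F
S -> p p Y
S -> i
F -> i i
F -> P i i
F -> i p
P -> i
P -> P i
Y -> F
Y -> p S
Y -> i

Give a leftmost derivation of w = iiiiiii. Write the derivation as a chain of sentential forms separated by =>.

S => SF => SFF => iFF => iiiF => iiiPii => iiiPiii => iiiiiii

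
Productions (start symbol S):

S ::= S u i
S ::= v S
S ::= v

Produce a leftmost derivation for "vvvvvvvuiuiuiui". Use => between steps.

S => vS => vSui => vvSui => vvvSui => vvvvSui => vvvvSuiui => vvvvvSuiui => vvvvvSuiuiui => vvvvvSuiuiuiui => vvvvvvSuiuiuiui => vvvvvvvuiuiuiui

S => vS   [S ::= v S]
vS => vSui   [S ::= S u i]
vSui => vvSui   [S ::= v S]
vvSui => vvvSui   [S ::= v S]
vvvSui => vvvvSui   [S ::= v S]
vvvvSui => vvvvSuiui   [S ::= S u i]
vvvvSuiui => vvvvvSuiui   [S ::= v S]
vvvvvSuiui => vvvvvSuiuiui   [S ::= S u i]
vvvvvSuiuiui => vvvvvSuiuiuiui   [S ::= S u i]
vvvvvSuiuiuiui => vvvvvvSuiuiuiui   [S ::= v S]
vvvvvvSuiuiuiui => vvvvvvvuiuiuiui   [S ::= v]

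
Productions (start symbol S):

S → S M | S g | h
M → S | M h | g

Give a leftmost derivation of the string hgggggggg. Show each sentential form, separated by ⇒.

S ⇒ Sg   [S → S g]
Sg ⇒ SMg   [S → S M]
SMg ⇒ SgMg   [S → S g]
SgMg ⇒ SMgMg   [S → S M]
SMgMg ⇒ SMMgMg   [S → S M]
SMMgMg ⇒ SgMMgMg   [S → S g]
SgMMgMg ⇒ SMgMMgMg   [S → S M]
SMgMMgMg ⇒ SMMgMMgMg   [S → S M]
SMMgMMgMg ⇒ hMMgMMgMg   [S → h]
hMMgMMgMg ⇒ hgMgMMgMg   [M → g]
hgMgMMgMg ⇒ hgggMMgMg   [M → g]
hgggMMgMg ⇒ hggggMgMg   [M → g]
hggggMgMg ⇒ hggggggMg   [M → g]
hggggggMg ⇒ hgggggggg   [M → g]

S ⇒ Sg ⇒ SMg ⇒ SgMg ⇒ SMgMg ⇒ SMMgMg ⇒ SgMMgMg ⇒ SMgMMgMg ⇒ SMMgMMgMg ⇒ hMMgMMgMg ⇒ hgMgMMgMg ⇒ hgggMMgMg ⇒ hggggMgMg ⇒ hggggggMg ⇒ hgggggggg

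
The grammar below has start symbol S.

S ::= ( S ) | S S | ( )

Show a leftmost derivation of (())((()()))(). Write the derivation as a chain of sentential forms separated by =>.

S=>SS=>SSS=>(S)SS=>(())SS=>(())(S)S=>(())((S))S=>(())((SS))S=>(())((()S))S=>(())((()()))S=>(())((()()))()

S => SS   [S ::= S S]
SS => SSS   [S ::= S S]
SSS => (S)SS   [S ::= ( S )]
(S)SS => (())SS   [S ::= ( )]
(())SS => (())(S)S   [S ::= ( S )]
(())(S)S => (())((S))S   [S ::= ( S )]
(())((S))S => (())((SS))S   [S ::= S S]
(())((SS))S => (())((()S))S   [S ::= ( )]
(())((()S))S => (())((()()))S   [S ::= ( )]
(())((()()))S => (())((()()))()   [S ::= ( )]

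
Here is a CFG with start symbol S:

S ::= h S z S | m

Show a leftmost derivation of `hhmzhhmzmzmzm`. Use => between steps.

S => hSzS   [S ::= h S z S]
hSzS => hhSzSzS   [S ::= h S z S]
hhSzSzS => hhmzSzS   [S ::= m]
hhmzSzS => hhmzhSzSzS   [S ::= h S z S]
hhmzhSzSzS => hhmzhhSzSzSzS   [S ::= h S z S]
hhmzhhSzSzSzS => hhmzhhmzSzSzS   [S ::= m]
hhmzhhmzSzSzS => hhmzhhmzmzSzS   [S ::= m]
hhmzhhmzmzSzS => hhmzhhmzmzmzS   [S ::= m]
hhmzhhmzmzmzS => hhmzhhmzmzmzm   [S ::= m]

S => hSzS => hhSzSzS => hhmzSzS => hhmzhSzSzS => hhmzhhSzSzSzS => hhmzhhmzSzSzS => hhmzhhmzmzSzS => hhmzhhmzmzmzS => hhmzhhmzmzmzm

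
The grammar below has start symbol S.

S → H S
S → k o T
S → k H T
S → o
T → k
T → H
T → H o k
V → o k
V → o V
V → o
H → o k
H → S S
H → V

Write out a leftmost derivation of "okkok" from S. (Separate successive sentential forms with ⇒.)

S ⇒ HS ⇒ VS ⇒ okS ⇒ okkoT ⇒ okkok

S ⇒ HS   [S → H S]
HS ⇒ VS   [H → V]
VS ⇒ okS   [V → o k]
okS ⇒ okkoT   [S → k o T]
okkoT ⇒ okkok   [T → k]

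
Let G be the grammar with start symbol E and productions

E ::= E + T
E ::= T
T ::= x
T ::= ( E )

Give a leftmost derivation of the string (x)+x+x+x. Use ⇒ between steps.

E ⇒ E+T ⇒ E+T+T ⇒ E+T+T+T ⇒ T+T+T+T ⇒ (E)+T+T+T ⇒ (T)+T+T+T ⇒ (x)+T+T+T ⇒ (x)+x+T+T ⇒ (x)+x+x+T ⇒ (x)+x+x+x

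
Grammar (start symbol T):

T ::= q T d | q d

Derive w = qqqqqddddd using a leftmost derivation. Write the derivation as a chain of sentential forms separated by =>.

T => qTd => qqTdd => qqqTddd => qqqqTdddd => qqqqqddddd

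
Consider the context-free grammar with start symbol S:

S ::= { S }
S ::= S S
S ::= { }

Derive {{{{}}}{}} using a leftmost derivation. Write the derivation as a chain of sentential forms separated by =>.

S => {S} => {SS} => {{S}S} => {{{S}}S} => {{{{}}}S} => {{{{}}}{}}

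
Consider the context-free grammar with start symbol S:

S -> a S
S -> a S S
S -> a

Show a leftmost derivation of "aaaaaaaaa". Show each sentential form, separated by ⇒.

S ⇒ aS ⇒ aaSS ⇒ aaaSS ⇒ aaaaSS ⇒ aaaaaSSS ⇒ aaaaaaSSS ⇒ aaaaaaaSS ⇒ aaaaaaaaS ⇒ aaaaaaaaa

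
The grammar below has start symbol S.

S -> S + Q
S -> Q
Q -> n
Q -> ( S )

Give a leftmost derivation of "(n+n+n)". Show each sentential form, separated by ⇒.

S ⇒ Q   [S -> Q]
Q ⇒ (S)   [Q -> ( S )]
(S) ⇒ (S+Q)   [S -> S + Q]
(S+Q) ⇒ (S+Q+Q)   [S -> S + Q]
(S+Q+Q) ⇒ (Q+Q+Q)   [S -> Q]
(Q+Q+Q) ⇒ (n+Q+Q)   [Q -> n]
(n+Q+Q) ⇒ (n+n+Q)   [Q -> n]
(n+n+Q) ⇒ (n+n+n)   [Q -> n]

S⇒Q⇒(S)⇒(S+Q)⇒(S+Q+Q)⇒(Q+Q+Q)⇒(n+Q+Q)⇒(n+n+Q)⇒(n+n+n)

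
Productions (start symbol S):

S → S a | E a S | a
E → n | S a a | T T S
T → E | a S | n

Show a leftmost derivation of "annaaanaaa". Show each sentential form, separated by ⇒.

S⇒EaS⇒TTSaS⇒aSTSaS⇒aEaSTSaS⇒aTTSaSTSaS⇒anTSaSTSaS⇒annSaSTSaS⇒annaaSTSaS⇒annaaaTSaS⇒annaaanSaS⇒annaaanaaS⇒annaaanaaa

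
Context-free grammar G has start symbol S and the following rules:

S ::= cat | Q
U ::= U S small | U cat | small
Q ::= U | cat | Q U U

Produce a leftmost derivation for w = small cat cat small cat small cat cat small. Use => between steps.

S => Q => U => U S small => U cat S small => U S small cat S small => U S small S small cat S small => U cat S small S small cat S small => small cat S small S small cat S small => small cat cat small S small cat S small => small cat cat small cat small cat S small => small cat cat small cat small cat cat small

S => Q   [S ::= Q]
Q => U   [Q ::= U]
U => U S small   [U ::= U S small]
U S small => U cat S small   [U ::= U cat]
U cat S small => U S small cat S small   [U ::= U S small]
U S small cat S small => U S small S small cat S small   [U ::= U S small]
U S small S small cat S small => U cat S small S small cat S small   [U ::= U cat]
U cat S small S small cat S small => small cat S small S small cat S small   [U ::= small]
small cat S small S small cat S small => small cat cat small S small cat S small   [S ::= cat]
small cat cat small S small cat S small => small cat cat small cat small cat S small   [S ::= cat]
small cat cat small cat small cat S small => small cat cat small cat small cat cat small   [S ::= cat]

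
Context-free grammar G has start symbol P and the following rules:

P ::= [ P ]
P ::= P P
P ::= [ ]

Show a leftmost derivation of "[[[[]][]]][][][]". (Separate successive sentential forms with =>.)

P => PP => PPP => PPPP => [P]PPP => [[P]]PPP => [[PP]]PPP => [[[P]P]]PPP => [[[[]]P]]PPP => [[[[]][]]]PPP => [[[[]][]]][]PP => [[[[]][]]][][]P => [[[[]][]]][][][]

P => PP   [P ::= P P]
PP => PPP   [P ::= P P]
PPP => PPPP   [P ::= P P]
PPPP => [P]PPP   [P ::= [ P ]]
[P]PPP => [[P]]PPP   [P ::= [ P ]]
[[P]]PPP => [[PP]]PPP   [P ::= P P]
[[PP]]PPP => [[[P]P]]PPP   [P ::= [ P ]]
[[[P]P]]PPP => [[[[]]P]]PPP   [P ::= [ ]]
[[[[]]P]]PPP => [[[[]][]]]PPP   [P ::= [ ]]
[[[[]][]]]PPP => [[[[]][]]][]PP   [P ::= [ ]]
[[[[]][]]][]PP => [[[[]][]]][][]P   [P ::= [ ]]
[[[[]][]]][][]P => [[[[]][]]][][][]   [P ::= [ ]]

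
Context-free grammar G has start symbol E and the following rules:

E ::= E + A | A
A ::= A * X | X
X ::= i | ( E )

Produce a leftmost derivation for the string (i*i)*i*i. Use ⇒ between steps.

E ⇒ A ⇒ A*X ⇒ A*X*X ⇒ X*X*X ⇒ (E)*X*X ⇒ (A)*X*X ⇒ (A*X)*X*X ⇒ (X*X)*X*X ⇒ (i*X)*X*X ⇒ (i*i)*X*X ⇒ (i*i)*i*X ⇒ (i*i)*i*i

E ⇒ A   [E ::= A]
A ⇒ A*X   [A ::= A * X]
A*X ⇒ A*X*X   [A ::= A * X]
A*X*X ⇒ X*X*X   [A ::= X]
X*X*X ⇒ (E)*X*X   [X ::= ( E )]
(E)*X*X ⇒ (A)*X*X   [E ::= A]
(A)*X*X ⇒ (A*X)*X*X   [A ::= A * X]
(A*X)*X*X ⇒ (X*X)*X*X   [A ::= X]
(X*X)*X*X ⇒ (i*X)*X*X   [X ::= i]
(i*X)*X*X ⇒ (i*i)*X*X   [X ::= i]
(i*i)*X*X ⇒ (i*i)*i*X   [X ::= i]
(i*i)*i*X ⇒ (i*i)*i*i   [X ::= i]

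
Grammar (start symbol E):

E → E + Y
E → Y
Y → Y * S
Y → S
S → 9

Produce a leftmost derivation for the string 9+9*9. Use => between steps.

E=>E+Y=>Y+Y=>S+Y=>9+Y=>9+Y*S=>9+S*S=>9+9*S=>9+9*9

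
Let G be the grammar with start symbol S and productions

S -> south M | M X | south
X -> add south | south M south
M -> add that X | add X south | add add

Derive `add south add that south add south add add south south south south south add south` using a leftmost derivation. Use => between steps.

S => M X   [S -> M X]
M X => add X south X   [M -> add X south]
add X south X => add south M south south X   [X -> south M south]
add south M south south X => add south add that X south south X   [M -> add that X]
add south add that X south south X => add south add that south M south south south X   [X -> south M south]
add south add that south M south south south X => add south add that south add X south south south south X   [M -> add X south]
add south add that south add X south south south south X => add south add that south add south M south south south south south X   [X -> south M south]
add south add that south add south M south south south south south X => add south add that south add south add add south south south south south X   [M -> add add]
add south add that south add south add add south south south south south X => add south add that south add south add add south south south south south add south   [X -> add south]

S => M X => add X south X => add south M south south X => add south add that X south south X => add south add that south M south south south X => add south add that south add X south south south south X => add south add that south add south M south south south south south X => add south add that south add south add add south south south south south X => add south add that south add south add add south south south south south add south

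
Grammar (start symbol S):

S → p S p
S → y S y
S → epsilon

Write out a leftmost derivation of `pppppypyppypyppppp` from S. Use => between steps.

S => pSp   [S → p S p]
pSp => ppSpp   [S → p S p]
ppSpp => pppSppp   [S → p S p]
pppSppp => ppppSpppp   [S → p S p]
ppppSpppp => pppppSppppp   [S → p S p]
pppppSppppp => pppppySyppppp   [S → y S y]
pppppySyppppp => pppppypSpyppppp   [S → p S p]
pppppypSpyppppp => pppppypySypyppppp   [S → y S y]
pppppypySypyppppp => pppppypypSpypyppppp   [S → p S p]
pppppypypSpypyppppp => pppppypyppypyppppp   [S → epsilon]

S=>pSp=>ppSpp=>pppSppp=>ppppSpppp=>pppppSppppp=>pppppySyppppp=>pppppypSpyppppp=>pppppypySypyppppp=>pppppypypSpypyppppp=>pppppypyppypyppppp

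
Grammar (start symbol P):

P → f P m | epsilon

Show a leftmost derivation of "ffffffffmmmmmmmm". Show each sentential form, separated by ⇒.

P ⇒ fPm ⇒ ffPmm ⇒ fffPmmm ⇒ ffffPmmmm ⇒ fffffPmmmmm ⇒ ffffffPmmmmmm ⇒ fffffffPmmmmmmm ⇒ ffffffffPmmmmmmmm ⇒ ffffffffmmmmmmmm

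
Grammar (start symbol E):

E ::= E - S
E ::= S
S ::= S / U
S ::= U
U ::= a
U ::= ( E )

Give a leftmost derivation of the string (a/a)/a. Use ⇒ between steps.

E⇒S⇒S/U⇒U/U⇒(E)/U⇒(S)/U⇒(S/U)/U⇒(U/U)/U⇒(a/U)/U⇒(a/a)/U⇒(a/a)/a

E ⇒ S   [E ::= S]
S ⇒ S/U   [S ::= S / U]
S/U ⇒ U/U   [S ::= U]
U/U ⇒ (E)/U   [U ::= ( E )]
(E)/U ⇒ (S)/U   [E ::= S]
(S)/U ⇒ (S/U)/U   [S ::= S / U]
(S/U)/U ⇒ (U/U)/U   [S ::= U]
(U/U)/U ⇒ (a/U)/U   [U ::= a]
(a/U)/U ⇒ (a/a)/U   [U ::= a]
(a/a)/U ⇒ (a/a)/a   [U ::= a]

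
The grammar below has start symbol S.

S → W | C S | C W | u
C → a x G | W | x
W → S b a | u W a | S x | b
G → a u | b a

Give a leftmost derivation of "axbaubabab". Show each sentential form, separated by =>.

S => CW => WW => SbaW => CWbaW => axGWbaW => axbaWbaW => axbaSbabaW => axbaubabaW => axbaubabab

S => CW   [S → C W]
CW => WW   [C → W]
WW => SbaW   [W → S b a]
SbaW => CWbaW   [S → C W]
CWbaW => axGWbaW   [C → a x G]
axGWbaW => axbaWbaW   [G → b a]
axbaWbaW => axbaSbabaW   [W → S b a]
axbaSbabaW => axbaubabaW   [S → u]
axbaubabaW => axbaubabab   [W → b]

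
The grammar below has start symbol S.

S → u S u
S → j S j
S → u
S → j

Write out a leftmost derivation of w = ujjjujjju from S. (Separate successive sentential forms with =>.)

S => uSu   [S → u S u]
uSu => ujSju   [S → j S j]
ujSju => ujjSjju   [S → j S j]
ujjSjju => ujjjSjjju   [S → j S j]
ujjjSjjju => ujjjujjju   [S → u]

S => uSu => ujSju => ujjSjju => ujjjSjjju => ujjjujjju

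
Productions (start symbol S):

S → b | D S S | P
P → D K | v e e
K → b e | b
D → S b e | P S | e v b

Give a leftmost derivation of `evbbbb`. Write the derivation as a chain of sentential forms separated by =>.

S => P => DK => PSK => DKSK => evbKSK => evbbSK => evbbbK => evbbbb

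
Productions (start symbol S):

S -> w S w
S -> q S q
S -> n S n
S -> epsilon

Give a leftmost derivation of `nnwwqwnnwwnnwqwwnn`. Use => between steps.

S=>nSn=>nnSnn=>nnwSwnn=>nnwwSwwnn=>nnwwqSqwwnn=>nnwwqwSwqwwnn=>nnwwqwnSnwqwwnn=>nnwwqwnnSnnwqwwnn=>nnwwqwnnwSwnnwqwwnn=>nnwwqwnnwwnnwqwwnn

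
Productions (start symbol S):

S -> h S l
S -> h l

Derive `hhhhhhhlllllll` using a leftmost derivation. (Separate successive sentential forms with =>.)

S=>hSl=>hhSll=>hhhSlll=>hhhhSllll=>hhhhhSlllll=>hhhhhhSllllll=>hhhhhhhlllllll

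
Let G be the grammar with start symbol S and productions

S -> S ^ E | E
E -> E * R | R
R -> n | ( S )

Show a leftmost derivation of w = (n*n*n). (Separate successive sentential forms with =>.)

S => E   [S -> E]
E => R   [E -> R]
R => (S)   [R -> ( S )]
(S) => (E)   [S -> E]
(E) => (E*R)   [E -> E * R]
(E*R) => (E*R*R)   [E -> E * R]
(E*R*R) => (R*R*R)   [E -> R]
(R*R*R) => (n*R*R)   [R -> n]
(n*R*R) => (n*n*R)   [R -> n]
(n*n*R) => (n*n*n)   [R -> n]

S => E => R => (S) => (E) => (E*R) => (E*R*R) => (R*R*R) => (n*R*R) => (n*n*R) => (n*n*n)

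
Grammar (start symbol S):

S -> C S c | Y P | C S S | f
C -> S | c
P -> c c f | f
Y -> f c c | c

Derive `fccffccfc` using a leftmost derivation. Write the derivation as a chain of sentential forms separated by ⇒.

S ⇒ CSc ⇒ SSc ⇒ YPSc ⇒ fccPSc ⇒ fccfSc ⇒ fccfYPc ⇒ fccffccPc ⇒ fccffccfc

S ⇒ CSc   [S -> C S c]
CSc ⇒ SSc   [C -> S]
SSc ⇒ YPSc   [S -> Y P]
YPSc ⇒ fccPSc   [Y -> f c c]
fccPSc ⇒ fccfSc   [P -> f]
fccfSc ⇒ fccfYPc   [S -> Y P]
fccfYPc ⇒ fccffccPc   [Y -> f c c]
fccffccPc ⇒ fccffccfc   [P -> f]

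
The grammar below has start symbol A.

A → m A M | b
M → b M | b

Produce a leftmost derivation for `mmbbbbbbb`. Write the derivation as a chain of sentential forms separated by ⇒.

A ⇒ mAM ⇒ mmAMM ⇒ mmbMM ⇒ mmbbMM ⇒ mmbbbMM ⇒ mmbbbbMM ⇒ mmbbbbbMM ⇒ mmbbbbbbM ⇒ mmbbbbbbb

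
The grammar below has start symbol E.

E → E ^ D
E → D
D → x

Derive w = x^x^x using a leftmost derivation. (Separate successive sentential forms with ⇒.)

E ⇒ E^D   [E → E ^ D]
E^D ⇒ E^D^D   [E → E ^ D]
E^D^D ⇒ D^D^D   [E → D]
D^D^D ⇒ x^D^D   [D → x]
x^D^D ⇒ x^x^D   [D → x]
x^x^D ⇒ x^x^x   [D → x]

E ⇒ E^D ⇒ E^D^D ⇒ D^D^D ⇒ x^D^D ⇒ x^x^D ⇒ x^x^x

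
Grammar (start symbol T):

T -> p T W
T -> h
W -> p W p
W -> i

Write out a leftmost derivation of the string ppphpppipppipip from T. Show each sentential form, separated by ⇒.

T ⇒ pTW ⇒ ppTWW ⇒ pppTWWW ⇒ ppphWWW ⇒ ppphpWpWW ⇒ ppphppWppWW ⇒ ppphpppWpppWW ⇒ ppphpppipppWW ⇒ ppphpppipppiW ⇒ ppphpppipppipWp ⇒ ppphpppipppipip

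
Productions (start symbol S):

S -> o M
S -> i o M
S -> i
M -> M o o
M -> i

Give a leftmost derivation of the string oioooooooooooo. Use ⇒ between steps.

S⇒oM⇒oMoo⇒oMoooo⇒oMoooooo⇒oMoooooooo⇒oMoooooooooo⇒oMoooooooooooo⇒oioooooooooooo

S ⇒ oM   [S -> o M]
oM ⇒ oMoo   [M -> M o o]
oMoo ⇒ oMoooo   [M -> M o o]
oMoooo ⇒ oMoooooo   [M -> M o o]
oMoooooo ⇒ oMoooooooo   [M -> M o o]
oMoooooooo ⇒ oMoooooooooo   [M -> M o o]
oMoooooooooo ⇒ oMoooooooooooo   [M -> M o o]
oMoooooooooooo ⇒ oioooooooooooo   [M -> i]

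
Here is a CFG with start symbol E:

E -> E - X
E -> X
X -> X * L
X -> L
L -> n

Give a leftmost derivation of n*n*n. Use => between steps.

E => X   [E -> X]
X => X*L   [X -> X * L]
X*L => X*L*L   [X -> X * L]
X*L*L => L*L*L   [X -> L]
L*L*L => n*L*L   [L -> n]
n*L*L => n*n*L   [L -> n]
n*n*L => n*n*n   [L -> n]

E => X => X*L => X*L*L => L*L*L => n*L*L => n*n*L => n*n*n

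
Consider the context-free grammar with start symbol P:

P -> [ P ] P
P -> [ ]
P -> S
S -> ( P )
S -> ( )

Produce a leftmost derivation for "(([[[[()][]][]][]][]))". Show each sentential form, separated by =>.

P=>S=>(P)=>(S)=>((P))=>(([P]P))=>(([[P]P]P))=>(([[[P]P]P]P))=>(([[[[P]P]P]P]P))=>(([[[[S]P]P]P]P))=>(([[[[()]P]P]P]P))=>(([[[[()][]]P]P]P))=>(([[[[()][]][]]P]P))=>(([[[[()][]][]][]]P))=>(([[[[()][]][]][]][]))

P => S   [P -> S]
S => (P)   [S -> ( P )]
(P) => (S)   [P -> S]
(S) => ((P))   [S -> ( P )]
((P)) => (([P]P))   [P -> [ P ] P]
(([P]P)) => (([[P]P]P))   [P -> [ P ] P]
(([[P]P]P)) => (([[[P]P]P]P))   [P -> [ P ] P]
(([[[P]P]P]P)) => (([[[[P]P]P]P]P))   [P -> [ P ] P]
(([[[[P]P]P]P]P)) => (([[[[S]P]P]P]P))   [P -> S]
(([[[[S]P]P]P]P)) => (([[[[()]P]P]P]P))   [S -> ( )]
(([[[[()]P]P]P]P)) => (([[[[()][]]P]P]P))   [P -> [ ]]
(([[[[()][]]P]P]P)) => (([[[[()][]][]]P]P))   [P -> [ ]]
(([[[[()][]][]]P]P)) => (([[[[()][]][]][]]P))   [P -> [ ]]
(([[[[()][]][]][]]P)) => (([[[[()][]][]][]][]))   [P -> [ ]]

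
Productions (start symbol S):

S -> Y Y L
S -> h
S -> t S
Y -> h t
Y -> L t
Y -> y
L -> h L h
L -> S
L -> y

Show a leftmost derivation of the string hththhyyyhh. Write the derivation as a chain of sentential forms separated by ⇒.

S ⇒ YYL ⇒ htYL ⇒ hthtL ⇒ hththLh ⇒ hththhLhh ⇒ hththhShh ⇒ hththhYYLhh ⇒ hththhyYLhh ⇒ hththhyyLhh ⇒ hththhyyyhh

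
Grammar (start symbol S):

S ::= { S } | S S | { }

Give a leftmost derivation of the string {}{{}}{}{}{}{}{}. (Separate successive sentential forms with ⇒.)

S ⇒ SS   [S ::= S S]
SS ⇒ SSS   [S ::= S S]
SSS ⇒ SSSS   [S ::= S S]
SSSS ⇒ {}SSS   [S ::= { }]
{}SSS ⇒ {}SSSS   [S ::= S S]
{}SSSS ⇒ {}{S}SSS   [S ::= { S }]
{}{S}SSS ⇒ {}{{}}SSS   [S ::= { }]
{}{{}}SSS ⇒ {}{{}}SSSS   [S ::= S S]
{}{{}}SSSS ⇒ {}{{}}SSSSS   [S ::= S S]
{}{{}}SSSSS ⇒ {}{{}}{}SSSS   [S ::= { }]
{}{{}}{}SSSS ⇒ {}{{}}{}{}SSS   [S ::= { }]
{}{{}}{}{}SSS ⇒ {}{{}}{}{}{}SS   [S ::= { }]
{}{{}}{}{}{}SS ⇒ {}{{}}{}{}{}{}S   [S ::= { }]
{}{{}}{}{}{}{}S ⇒ {}{{}}{}{}{}{}{}   [S ::= { }]

S ⇒ SS ⇒ SSS ⇒ SSSS ⇒ {}SSS ⇒ {}SSSS ⇒ {}{S}SSS ⇒ {}{{}}SSS ⇒ {}{{}}SSSS ⇒ {}{{}}SSSSS ⇒ {}{{}}{}SSSS ⇒ {}{{}}{}{}SSS ⇒ {}{{}}{}{}{}SS ⇒ {}{{}}{}{}{}{}S ⇒ {}{{}}{}{}{}{}{}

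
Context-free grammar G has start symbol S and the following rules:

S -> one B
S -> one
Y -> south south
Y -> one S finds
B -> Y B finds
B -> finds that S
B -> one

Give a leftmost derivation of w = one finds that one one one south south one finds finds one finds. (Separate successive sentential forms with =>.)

S => one B => one finds that S => one finds that one B => one finds that one Y B finds => one finds that one one S finds B finds => one finds that one one one B finds B finds => one finds that one one one Y B finds finds B finds => one finds that one one one south south B finds finds B finds => one finds that one one one south south one finds finds B finds => one finds that one one one south south one finds finds one finds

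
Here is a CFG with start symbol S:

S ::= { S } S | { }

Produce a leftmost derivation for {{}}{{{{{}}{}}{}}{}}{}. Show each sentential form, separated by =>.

S => {S}S   [S ::= { S } S]
{S}S => {{}}S   [S ::= { }]
{{}}S => {{}}{S}S   [S ::= { S } S]
{{}}{S}S => {{}}{{S}S}S   [S ::= { S } S]
{{}}{{S}S}S => {{}}{{{S}S}S}S   [S ::= { S } S]
{{}}{{{S}S}S}S => {{}}{{{{S}S}S}S}S   [S ::= { S } S]
{{}}{{{{S}S}S}S}S => {{}}{{{{{}}S}S}S}S   [S ::= { }]
{{}}{{{{{}}S}S}S}S => {{}}{{{{{}}{}}S}S}S   [S ::= { }]
{{}}{{{{{}}{}}S}S}S => {{}}{{{{{}}{}}{}}S}S   [S ::= { }]
{{}}{{{{{}}{}}{}}S}S => {{}}{{{{{}}{}}{}}{}}S   [S ::= { }]
{{}}{{{{{}}{}}{}}{}}S => {{}}{{{{{}}{}}{}}{}}{}   [S ::= { }]

S=>{S}S=>{{}}S=>{{}}{S}S=>{{}}{{S}S}S=>{{}}{{{S}S}S}S=>{{}}{{{{S}S}S}S}S=>{{}}{{{{{}}S}S}S}S=>{{}}{{{{{}}{}}S}S}S=>{{}}{{{{{}}{}}{}}S}S=>{{}}{{{{{}}{}}{}}{}}S=>{{}}{{{{{}}{}}{}}{}}{}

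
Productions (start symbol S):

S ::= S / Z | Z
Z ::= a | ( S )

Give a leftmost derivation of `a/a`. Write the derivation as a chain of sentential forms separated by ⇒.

S ⇒ S/Z   [S ::= S / Z]
S/Z ⇒ Z/Z   [S ::= Z]
Z/Z ⇒ a/Z   [Z ::= a]
a/Z ⇒ a/a   [Z ::= a]

S⇒S/Z⇒Z/Z⇒a/Z⇒a/a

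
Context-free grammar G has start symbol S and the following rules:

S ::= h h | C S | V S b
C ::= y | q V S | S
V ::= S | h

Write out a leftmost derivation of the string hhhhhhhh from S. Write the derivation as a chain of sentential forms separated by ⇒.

S ⇒ CS ⇒ SS ⇒ CSS ⇒ SSS ⇒ CSSS ⇒ SSSS ⇒ hhSSS ⇒ hhhhSS ⇒ hhhhhhS ⇒ hhhhhhhh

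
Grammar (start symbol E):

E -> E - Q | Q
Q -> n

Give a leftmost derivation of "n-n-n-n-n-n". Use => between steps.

E => E-Q   [E -> E - Q]
E-Q => E-Q-Q   [E -> E - Q]
E-Q-Q => E-Q-Q-Q   [E -> E - Q]
E-Q-Q-Q => E-Q-Q-Q-Q   [E -> E - Q]
E-Q-Q-Q-Q => E-Q-Q-Q-Q-Q   [E -> E - Q]
E-Q-Q-Q-Q-Q => Q-Q-Q-Q-Q-Q   [E -> Q]
Q-Q-Q-Q-Q-Q => n-Q-Q-Q-Q-Q   [Q -> n]
n-Q-Q-Q-Q-Q => n-n-Q-Q-Q-Q   [Q -> n]
n-n-Q-Q-Q-Q => n-n-n-Q-Q-Q   [Q -> n]
n-n-n-Q-Q-Q => n-n-n-n-Q-Q   [Q -> n]
n-n-n-n-Q-Q => n-n-n-n-n-Q   [Q -> n]
n-n-n-n-n-Q => n-n-n-n-n-n   [Q -> n]

E=>E-Q=>E-Q-Q=>E-Q-Q-Q=>E-Q-Q-Q-Q=>E-Q-Q-Q-Q-Q=>Q-Q-Q-Q-Q-Q=>n-Q-Q-Q-Q-Q=>n-n-Q-Q-Q-Q=>n-n-n-Q-Q-Q=>n-n-n-n-Q-Q=>n-n-n-n-n-Q=>n-n-n-n-n-n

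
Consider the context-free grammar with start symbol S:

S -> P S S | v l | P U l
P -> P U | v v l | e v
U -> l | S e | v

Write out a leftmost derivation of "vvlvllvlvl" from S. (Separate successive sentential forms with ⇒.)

S ⇒ PSS   [S -> P S S]
PSS ⇒ PUSS   [P -> P U]
PUSS ⇒ PUUSS   [P -> P U]
PUUSS ⇒ PUUUSS   [P -> P U]
PUUUSS ⇒ vvlUUUSS   [P -> v v l]
vvlUUUSS ⇒ vvlvUUSS   [U -> v]
vvlvUUSS ⇒ vvlvlUSS   [U -> l]
vvlvlUSS ⇒ vvlvllSS   [U -> l]
vvlvllSS ⇒ vvlvllvlS   [S -> v l]
vvlvllvlS ⇒ vvlvllvlvl   [S -> v l]

S⇒PSS⇒PUSS⇒PUUSS⇒PUUUSS⇒vvlUUUSS⇒vvlvUUSS⇒vvlvlUSS⇒vvlvllSS⇒vvlvllvlS⇒vvlvllvlvl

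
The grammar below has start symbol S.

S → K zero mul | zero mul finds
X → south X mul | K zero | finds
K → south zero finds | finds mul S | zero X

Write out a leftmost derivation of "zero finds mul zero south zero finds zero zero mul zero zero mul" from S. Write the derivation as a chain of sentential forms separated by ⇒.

S ⇒ K zero mul   [S → K zero mul]
K zero mul ⇒ zero X zero mul   [K → zero X]
zero X zero mul ⇒ zero K zero zero mul   [X → K zero]
zero K zero zero mul ⇒ zero finds mul S zero zero mul   [K → finds mul S]
zero finds mul S zero zero mul ⇒ zero finds mul K zero mul zero zero mul   [S → K zero mul]
zero finds mul K zero mul zero zero mul ⇒ zero finds mul zero X zero mul zero zero mul   [K → zero X]
zero finds mul zero X zero mul zero zero mul ⇒ zero finds mul zero K zero zero mul zero zero mul   [X → K zero]
zero finds mul zero K zero zero mul zero zero mul ⇒ zero finds mul zero south zero finds zero zero mul zero zero mul   [K → south zero finds]

S ⇒ K zero mul ⇒ zero X zero mul ⇒ zero K zero zero mul ⇒ zero finds mul S zero zero mul ⇒ zero finds mul K zero mul zero zero mul ⇒ zero finds mul zero X zero mul zero zero mul ⇒ zero finds mul zero K zero zero mul zero zero mul ⇒ zero finds mul zero south zero finds zero zero mul zero zero mul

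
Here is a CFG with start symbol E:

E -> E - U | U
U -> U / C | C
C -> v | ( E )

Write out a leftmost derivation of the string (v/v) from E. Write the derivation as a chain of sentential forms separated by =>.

E => U => C => (E) => (U) => (U/C) => (C/C) => (v/C) => (v/v)

E => U   [E -> U]
U => C   [U -> C]
C => (E)   [C -> ( E )]
(E) => (U)   [E -> U]
(U) => (U/C)   [U -> U / C]
(U/C) => (C/C)   [U -> C]
(C/C) => (v/C)   [C -> v]
(v/C) => (v/v)   [C -> v]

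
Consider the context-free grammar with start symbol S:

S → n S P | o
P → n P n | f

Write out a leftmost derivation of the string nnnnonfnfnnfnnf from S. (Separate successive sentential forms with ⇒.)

S⇒nSP⇒nnSPP⇒nnnSPPP⇒nnnnSPPPP⇒nnnnoPPPP⇒nnnnonPnPPP⇒nnnnonfnPPP⇒nnnnonfnfPP⇒nnnnonfnfnPnP⇒nnnnonfnfnnPnnP⇒nnnnonfnfnnfnnP⇒nnnnonfnfnnfnnf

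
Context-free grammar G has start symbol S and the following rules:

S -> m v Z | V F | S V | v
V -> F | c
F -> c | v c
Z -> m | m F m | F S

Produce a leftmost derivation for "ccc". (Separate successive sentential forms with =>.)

S => SV   [S -> S V]
SV => VFV   [S -> V F]
VFV => FFV   [V -> F]
FFV => cFV   [F -> c]
cFV => ccV   [F -> c]
ccV => ccc   [V -> c]

S=>SV=>VFV=>FFV=>cFV=>ccV=>ccc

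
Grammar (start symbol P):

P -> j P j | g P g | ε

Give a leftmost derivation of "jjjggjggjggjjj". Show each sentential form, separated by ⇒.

P ⇒ jPj ⇒ jjPjj ⇒ jjjPjjj ⇒ jjjgPgjjj ⇒ jjjggPggjjj ⇒ jjjggjPjggjjj ⇒ jjjggjgPgjggjjj ⇒ jjjggjggjggjjj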